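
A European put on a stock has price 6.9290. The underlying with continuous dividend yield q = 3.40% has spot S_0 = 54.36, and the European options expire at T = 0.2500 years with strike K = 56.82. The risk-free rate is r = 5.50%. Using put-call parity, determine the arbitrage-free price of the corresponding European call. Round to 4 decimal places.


Put-call parity: C - P = S_0 * exp(-qT) - K * exp(-rT).
S_0 * exp(-qT) = 54.3600 * 0.99153602 = 53.89989820
K * exp(-rT) = 56.8200 * 0.98634410 = 56.04407173
C = P + S*exp(-qT) - K*exp(-rT)
C = 6.9290 + 53.89989820 - 56.04407173 = 4.7848

Answer: Call price = 4.7848


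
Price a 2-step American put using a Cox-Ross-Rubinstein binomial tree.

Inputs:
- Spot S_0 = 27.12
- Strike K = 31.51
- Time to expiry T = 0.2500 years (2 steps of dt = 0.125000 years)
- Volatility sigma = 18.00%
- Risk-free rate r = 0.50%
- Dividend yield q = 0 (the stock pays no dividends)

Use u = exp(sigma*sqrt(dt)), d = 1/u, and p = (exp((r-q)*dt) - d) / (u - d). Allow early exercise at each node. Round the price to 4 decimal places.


Answer: Price = V(0,0) = 4.3900

Derivation:
dt = T/N = 0.125000
u = exp(sigma*sqrt(dt)) = 1.065708; d = 1/u = 0.938343
p = (exp((r-q)*dt) - d) / (u - d) = 0.489004
Discount per step: exp(-r*dt) = 0.999375
Stock lattice S(k, i) with i counting down-moves:
  k=0: S(0,0) = 27.1200
  k=1: S(1,0) = 28.9020; S(1,1) = 25.4479
  k=2: S(2,0) = 30.8011; S(2,1) = 27.1200; S(2,2) = 23.8788
Terminal payoffs V(N, i) = max(K - S_T, 0):
  V(2,0) = 0.708891; V(2,1) = 4.390000; V(2,2) = 7.631171
Backward induction: V(k, i) = exp(-r*dt) * [p * V(k+1, i) + (1-p) * V(k+1, i+1)]; then take max(V_cont, immediate exercise) for American.
  V(1,0) = exp(-r*dt) * [p*0.708891 + (1-p)*4.390000] = 2.588304; exercise = 2.607992; V(1,0) = max -> 2.607992
  V(1,1) = exp(-r*dt) * [p*4.390000 + (1-p)*7.631171] = 6.042447; exercise = 6.062135; V(1,1) = max -> 6.062135
  V(0,0) = exp(-r*dt) * [p*2.607992 + (1-p)*6.062135] = 4.370312; exercise = 4.390000; V(0,0) = max -> 4.390000


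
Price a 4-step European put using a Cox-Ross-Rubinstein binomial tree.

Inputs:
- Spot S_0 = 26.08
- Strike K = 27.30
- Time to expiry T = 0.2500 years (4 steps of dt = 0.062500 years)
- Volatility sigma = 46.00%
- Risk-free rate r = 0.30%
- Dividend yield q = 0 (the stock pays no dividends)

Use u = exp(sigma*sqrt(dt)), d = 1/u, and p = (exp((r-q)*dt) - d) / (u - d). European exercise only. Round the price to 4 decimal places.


dt = T/N = 0.062500
u = exp(sigma*sqrt(dt)) = 1.121873; d = 1/u = 0.891366
p = (exp((r-q)*dt) - d) / (u - d) = 0.472095
Discount per step: exp(-r*dt) = 0.999813
Stock lattice S(k, i) with i counting down-moves:
  k=0: S(0,0) = 26.0800
  k=1: S(1,0) = 29.2585; S(1,1) = 23.2468
  k=2: S(2,0) = 32.8243; S(2,1) = 26.0800; S(2,2) = 20.7214
  k=3: S(3,0) = 36.8247; S(3,1) = 29.2585; S(3,2) = 23.2468; S(3,3) = 18.4704
  k=4: S(4,0) = 41.3126; S(4,1) = 32.8243; S(4,2) = 26.0800; S(4,3) = 20.7214; S(4,4) = 16.4639
Terminal payoffs V(N, i) = max(K - S_T, 0):
  V(4,0) = 0.000000; V(4,1) = 0.000000; V(4,2) = 1.220000; V(4,3) = 6.578564; V(4,4) = 10.836123
Backward induction: V(k, i) = exp(-r*dt) * [p * V(k+1, i) + (1-p) * V(k+1, i+1)].
  V(3,0) = exp(-r*dt) * [p*0.000000 + (1-p)*0.000000] = 0.000000
  V(3,1) = exp(-r*dt) * [p*0.000000 + (1-p)*1.220000] = 0.643923
  V(3,2) = exp(-r*dt) * [p*1.220000 + (1-p)*6.578564] = 4.048053
  V(3,3) = exp(-r*dt) * [p*6.578564 + (1-p)*10.836123] = 8.824495
  V(2,0) = exp(-r*dt) * [p*0.000000 + (1-p)*0.643923] = 0.339866
  V(2,1) = exp(-r*dt) * [p*0.643923 + (1-p)*4.048053] = 2.440522
  V(2,2) = exp(-r*dt) * [p*4.048053 + (1-p)*8.824495] = 6.568328
  V(1,0) = exp(-r*dt) * [p*0.339866 + (1-p)*2.440522] = 1.448541
  V(1,1) = exp(-r*dt) * [p*2.440522 + (1-p)*6.568328] = 4.618745
  V(0,0) = exp(-r*dt) * [p*1.448541 + (1-p)*4.618745] = 3.121522

Answer: Price = V(0,0) = 3.1215


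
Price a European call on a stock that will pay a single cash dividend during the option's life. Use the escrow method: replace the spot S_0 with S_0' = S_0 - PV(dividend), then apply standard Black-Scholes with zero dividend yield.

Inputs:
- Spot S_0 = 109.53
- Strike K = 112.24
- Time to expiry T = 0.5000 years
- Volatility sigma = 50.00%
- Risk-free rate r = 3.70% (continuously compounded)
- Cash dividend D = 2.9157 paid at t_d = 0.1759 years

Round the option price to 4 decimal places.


PV(D) = D * exp(-r * t_d) = 2.9157 * 0.99351283 = 2.89678537
S_0' = S_0 - PV(D) = 109.5300 - 2.89678537 = 106.63321463
d1 = (ln(S_0'/K) + (r + sigma^2/2)*T) / (sigma*sqrt(T)) = 0.08416157
d2 = d1 - sigma*sqrt(T) = -0.26939182
exp(-rT) = 0.98167007
N(d1) = 0.53353601; N(d2) = 0.39381409
C = S_0' * N(d1) - K * exp(-rT) * N(d2) = 106.63321463 * 0.53353601 - 112.2400 * 0.98167007 * 0.39381409 = 13.5012

Answer: Price = 13.5012


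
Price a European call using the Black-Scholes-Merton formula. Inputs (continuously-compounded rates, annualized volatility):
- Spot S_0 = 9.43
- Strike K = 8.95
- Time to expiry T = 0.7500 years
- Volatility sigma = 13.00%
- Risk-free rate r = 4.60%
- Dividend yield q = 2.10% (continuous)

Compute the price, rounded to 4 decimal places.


Answer: Price = 0.7978

Derivation:
d1 = (ln(S/K) + (r - q + 0.5*sigma^2) * T) / (sigma * sqrt(T)) = 0.68686975
d2 = d1 - sigma * sqrt(T) = 0.57428644
exp(-rT) = 0.96608834; exp(-qT) = 0.98437338
C = S_0 * exp(-qT) * N(d1) - K * exp(-rT) * N(d2)
N(d1) = 0.75391759; N(d2) = 0.71711301
C = 9.4300 * 0.98437338 * 0.75391759 - 8.9500 * 0.96608834 * 0.71711301 = 0.7978


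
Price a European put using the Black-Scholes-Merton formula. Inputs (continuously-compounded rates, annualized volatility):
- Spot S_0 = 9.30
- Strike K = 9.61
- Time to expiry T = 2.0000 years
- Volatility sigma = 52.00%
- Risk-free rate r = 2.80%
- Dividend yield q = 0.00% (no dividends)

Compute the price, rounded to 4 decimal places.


d1 = (ln(S/K) + (r - q + 0.5*sigma^2) * T) / (sigma * sqrt(T)) = 0.39925721
d2 = d1 - sigma * sqrt(T) = -0.33613385
exp(-rT) = 0.94553914; exp(-qT) = 1.00000000
P = K * exp(-rT) * N(-d2) - S_0 * exp(-qT) * N(-d1)
N(-d1) = 0.34485185; N(-d2) = 0.63161503
P = 9.6100 * 0.94553914 * 0.63161503 - 9.3000 * 1.00000000 * 0.34485185 = 2.5321

Answer: Price = 2.5321


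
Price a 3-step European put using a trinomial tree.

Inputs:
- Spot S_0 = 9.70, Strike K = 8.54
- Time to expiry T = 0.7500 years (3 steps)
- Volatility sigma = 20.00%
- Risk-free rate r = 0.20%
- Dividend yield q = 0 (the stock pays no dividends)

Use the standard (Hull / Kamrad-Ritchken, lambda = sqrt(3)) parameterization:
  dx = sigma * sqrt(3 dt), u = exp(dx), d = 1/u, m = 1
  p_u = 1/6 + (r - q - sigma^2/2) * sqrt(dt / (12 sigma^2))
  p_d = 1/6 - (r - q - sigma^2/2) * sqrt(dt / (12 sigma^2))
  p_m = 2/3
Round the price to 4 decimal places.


dt = T/N = 0.250000; dx = sigma*sqrt(3*dt) = 0.173205
u = exp(dx) = 1.189110; d = 1/u = 0.840965
p_u = 0.153676, p_m = 0.666667, p_d = 0.179657
Discount per step: exp(-r*dt) = 0.999500
Stock lattice S(k, j) with j the centered position index:
  k=0: S(0,+0) = 9.7000
  k=1: S(1,-1) = 8.1574; S(1,+0) = 9.7000; S(1,+1) = 11.5344
  k=2: S(2,-2) = 6.8601; S(2,-1) = 8.1574; S(2,+0) = 9.7000; S(2,+1) = 11.5344; S(2,+2) = 13.7156
  k=3: S(3,-3) = 5.7691; S(3,-2) = 6.8601; S(3,-1) = 8.1574; S(3,+0) = 9.7000; S(3,+1) = 11.5344; S(3,+2) = 13.7156; S(3,+3) = 16.3094
Terminal payoffs V(N, j) = max(K - S_T, 0):
  V(3,-3) = 2.770931; V(3,-2) = 1.679943; V(3,-1) = 0.382638; V(3,+0) = 0.000000; V(3,+1) = 0.000000; V(3,+2) = 0.000000; V(3,+3) = 0.000000
Backward induction: V(k, j) = exp(-r*dt) * [p_u * V(k+1, j+1) + p_m * V(k+1, j) + p_d * V(k+1, j-1)]
  V(2,-2) = exp(-r*dt) * [p_u*0.382638 + p_m*1.679943 + p_d*2.770931] = 1.675744
  V(2,-1) = exp(-r*dt) * [p_u*0.000000 + p_m*0.382638 + p_d*1.679943] = 0.556627
  V(2,+0) = exp(-r*dt) * [p_u*0.000000 + p_m*0.000000 + p_d*0.382638] = 0.068709
  V(2,+1) = exp(-r*dt) * [p_u*0.000000 + p_m*0.000000 + p_d*0.000000] = 0.000000
  V(2,+2) = exp(-r*dt) * [p_u*0.000000 + p_m*0.000000 + p_d*0.000000] = 0.000000
  V(1,-1) = exp(-r*dt) * [p_u*0.068709 + p_m*0.556627 + p_d*1.675744] = 0.682362
  V(1,+0) = exp(-r*dt) * [p_u*0.000000 + p_m*0.068709 + p_d*0.556627] = 0.145735
  V(1,+1) = exp(-r*dt) * [p_u*0.000000 + p_m*0.000000 + p_d*0.068709] = 0.012338
  V(0,+0) = exp(-r*dt) * [p_u*0.012338 + p_m*0.145735 + p_d*0.682362] = 0.221533

Answer: Price = V(0,0) = 0.2215


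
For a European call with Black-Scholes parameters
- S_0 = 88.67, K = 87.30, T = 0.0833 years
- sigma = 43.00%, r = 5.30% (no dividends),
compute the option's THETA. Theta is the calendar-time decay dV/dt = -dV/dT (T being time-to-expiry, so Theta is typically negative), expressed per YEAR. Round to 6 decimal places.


d1 = 0.2230935789; d2 = 0.0989880996
phi(d1) = 0.3891369637; exp(-qT) = 1.0000000000; exp(-rT) = 0.9955948313
Theta = -S*exp(-qT)*phi(d1)*sigma/(2*sqrt(T)) - r*K*exp(-rT)*N(d2) + q*S*exp(-qT)*N(d1)
N(d1) = 0.5882686621; N(d2) = 0.5394261406; sqrt(T) = 0.2886173938
Term 1 = -88.6700 * 1.0000000000 * 0.3891369637 * 0.4300 / (2 * 0.2886173938) = -25.7036709921
Term 2 = -0.0530 * 87.3000 * 0.9955948313 * 0.5394261406 = -2.4848760780
Term 3 = 0 (no dividend yield, q = 0)
Theta = -25.7036709921 + (-2.4848760780) + (0.0000000000) = -28.188547

Answer: Theta = -28.188547


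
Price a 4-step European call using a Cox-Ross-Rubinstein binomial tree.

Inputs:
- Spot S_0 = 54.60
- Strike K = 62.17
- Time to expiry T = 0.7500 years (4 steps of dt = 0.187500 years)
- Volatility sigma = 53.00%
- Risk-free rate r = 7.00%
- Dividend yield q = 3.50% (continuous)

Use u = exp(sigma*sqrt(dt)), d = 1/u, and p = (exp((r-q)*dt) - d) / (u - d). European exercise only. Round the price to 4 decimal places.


dt = T/N = 0.187500
u = exp(sigma*sqrt(dt)) = 1.257967; d = 1/u = 0.794934
p = (exp((r-q)*dt) - d) / (u - d) = 0.457096
Discount per step: exp(-r*dt) = 0.986961
Stock lattice S(k, i) with i counting down-moves:
  k=0: S(0,0) = 54.6000
  k=1: S(1,0) = 68.6850; S(1,1) = 43.4034
  k=2: S(2,0) = 86.4034; S(2,1) = 54.6000; S(2,2) = 34.5028
  k=3: S(3,0) = 108.6926; S(3,1) = 68.6850; S(3,2) = 43.4034; S(3,3) = 27.4274
  k=4: S(4,0) = 136.7317; S(4,1) = 86.4034; S(4,2) = 54.6000; S(4,3) = 34.5028; S(4,4) = 21.8030
Terminal payoffs V(N, i) = max(S_T - K, 0):
  V(4,0) = 74.561727; V(4,1) = 24.233428; V(4,2) = 0.000000; V(4,3) = 0.000000; V(4,4) = 0.000000
Backward induction: V(k, i) = exp(-r*dt) * [p * V(k+1, i) + (1-p) * V(k+1, i+1)].
  V(3,0) = exp(-r*dt) * [p*74.561727 + (1-p)*24.233428] = 46.622329
  V(3,1) = exp(-r*dt) * [p*24.233428 + (1-p)*0.000000] = 10.932562
  V(3,2) = exp(-r*dt) * [p*0.000000 + (1-p)*0.000000] = 0.000000
  V(3,3) = exp(-r*dt) * [p*0.000000 + (1-p)*0.000000] = 0.000000
  V(2,0) = exp(-r*dt) * [p*46.622329 + (1-p)*10.932562] = 26.890934
  V(2,1) = exp(-r*dt) * [p*10.932562 + (1-p)*0.000000] = 4.932068
  V(2,2) = exp(-r*dt) * [p*0.000000 + (1-p)*0.000000] = 0.000000
  V(1,0) = exp(-r*dt) * [p*26.890934 + (1-p)*4.932068] = 14.774183
  V(1,1) = exp(-r*dt) * [p*4.932068 + (1-p)*0.000000] = 2.225031
  V(0,0) = exp(-r*dt) * [p*14.774183 + (1-p)*2.225031] = 7.857388

Answer: Price = V(0,0) = 7.8574


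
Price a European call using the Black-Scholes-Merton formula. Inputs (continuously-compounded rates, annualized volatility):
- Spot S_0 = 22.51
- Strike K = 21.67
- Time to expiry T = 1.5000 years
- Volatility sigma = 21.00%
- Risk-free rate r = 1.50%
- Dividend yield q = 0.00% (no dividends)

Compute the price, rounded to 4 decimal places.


d1 = (ln(S/K) + (r - q + 0.5*sigma^2) * T) / (sigma * sqrt(T)) = 0.36394689
d2 = d1 - sigma * sqrt(T) = 0.10675047
exp(-rT) = 0.97775124; exp(-qT) = 1.00000000
C = S_0 * exp(-qT) * N(d1) - K * exp(-rT) * N(d2)
N(d1) = 0.64205117; N(d2) = 0.54250653
C = 22.5100 * 1.00000000 * 0.64205117 - 21.6700 * 0.97775124 * 0.54250653 = 2.9580

Answer: Price = 2.9580


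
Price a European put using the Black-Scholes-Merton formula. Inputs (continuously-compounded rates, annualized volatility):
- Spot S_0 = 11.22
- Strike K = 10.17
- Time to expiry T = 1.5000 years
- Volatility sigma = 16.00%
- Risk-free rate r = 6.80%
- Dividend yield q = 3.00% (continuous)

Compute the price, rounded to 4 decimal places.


Answer: Price = 0.2363

Derivation:
d1 = (ln(S/K) + (r - q + 0.5*sigma^2) * T) / (sigma * sqrt(T)) = 0.89026547
d2 = d1 - sigma * sqrt(T) = 0.69430629
exp(-rT) = 0.90302955; exp(-qT) = 0.95599748
P = K * exp(-rT) * N(-d2) - S_0 * exp(-qT) * N(-d1)
N(-d1) = 0.18666168; N(-d2) = 0.24374507
P = 10.1700 * 0.90302955 * 0.24374507 - 11.2200 * 0.95599748 * 0.18666168 = 0.2363


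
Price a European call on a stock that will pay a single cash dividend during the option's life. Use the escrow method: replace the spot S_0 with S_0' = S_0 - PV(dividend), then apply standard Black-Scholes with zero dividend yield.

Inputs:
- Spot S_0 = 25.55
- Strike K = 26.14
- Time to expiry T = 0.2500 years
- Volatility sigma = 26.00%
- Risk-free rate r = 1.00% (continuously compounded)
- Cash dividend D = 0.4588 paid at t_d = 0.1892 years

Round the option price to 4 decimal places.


PV(D) = D * exp(-r * t_d) = 0.4588 * 0.99810979 = 0.45793277
S_0' = S_0 - PV(D) = 25.5500 - 0.45793277 = 25.09206723
d1 = (ln(S_0'/K) + (r + sigma^2/2)*T) / (sigma*sqrt(T)) = -0.23049968
d2 = d1 - sigma*sqrt(T) = -0.36049968
exp(-rT) = 0.99750312
N(d1) = 0.40885176; N(d2) = 0.35923675
C = S_0' * N(d1) - K * exp(-rT) * N(d2) = 25.09206723 * 0.40885176 - 26.1400 * 0.99750312 * 0.35923675 = 0.8919

Answer: Price = 0.8919


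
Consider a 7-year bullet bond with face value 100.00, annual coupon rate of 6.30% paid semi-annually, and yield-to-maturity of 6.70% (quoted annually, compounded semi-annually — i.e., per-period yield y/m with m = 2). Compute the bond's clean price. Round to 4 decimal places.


Answer: Price = 97.7938

Derivation:
Coupon per period c = face * coupon_rate / m = 3.150000
Periods per year m = 2; per-period yield y/m = 0.033500
Number of cashflows N = 14
Cashflows (t years, CF_t, discount factor 1/(1+y/m)^(m*t), PV):
  t = 0.5000: CF_t = 3.150000, DF = 0.967586, PV = 3.047896
  t = 1.0000: CF_t = 3.150000, DF = 0.936222, PV = 2.949101
  t = 1.5000: CF_t = 3.150000, DF = 0.905876, PV = 2.853508
  t = 2.0000: CF_t = 3.150000, DF = 0.876512, PV = 2.761014
  t = 2.5000: CF_t = 3.150000, DF = 0.848101, PV = 2.671518
  t = 3.0000: CF_t = 3.150000, DF = 0.820611, PV = 2.584923
  t = 3.5000: CF_t = 3.150000, DF = 0.794011, PV = 2.501135
  t = 4.0000: CF_t = 3.150000, DF = 0.768274, PV = 2.420063
  t = 4.5000: CF_t = 3.150000, DF = 0.743371, PV = 2.341619
  t = 5.0000: CF_t = 3.150000, DF = 0.719275, PV = 2.265717
  t = 5.5000: CF_t = 3.150000, DF = 0.695961, PV = 2.192276
  t = 6.0000: CF_t = 3.150000, DF = 0.673402, PV = 2.121215
  t = 6.5000: CF_t = 3.150000, DF = 0.651574, PV = 2.052458
  t = 7.0000: CF_t = 103.150000, DF = 0.630454, PV = 65.031309
Price P = sum_t PV_t = 97.793754


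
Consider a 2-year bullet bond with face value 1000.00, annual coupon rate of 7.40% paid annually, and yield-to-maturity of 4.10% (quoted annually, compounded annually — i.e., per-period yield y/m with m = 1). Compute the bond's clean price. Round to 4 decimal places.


Answer: Price = 1062.1521

Derivation:
Coupon per period c = face * coupon_rate / m = 74.000000
Periods per year m = 1; per-period yield y/m = 0.041000
Number of cashflows N = 2
Cashflows (t years, CF_t, discount factor 1/(1+y/m)^(m*t), PV):
  t = 1.0000: CF_t = 74.000000, DF = 0.960615, PV = 71.085495
  t = 2.0000: CF_t = 1074.000000, DF = 0.922781, PV = 991.066559
Price P = sum_t PV_t = 1062.152054


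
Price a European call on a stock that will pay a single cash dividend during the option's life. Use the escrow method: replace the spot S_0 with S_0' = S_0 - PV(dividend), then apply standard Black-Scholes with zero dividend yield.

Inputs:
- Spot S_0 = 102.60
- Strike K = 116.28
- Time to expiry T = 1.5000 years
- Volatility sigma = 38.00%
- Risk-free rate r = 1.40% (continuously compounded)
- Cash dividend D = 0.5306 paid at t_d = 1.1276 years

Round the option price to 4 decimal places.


Answer: Price = 14.5090

Derivation:
PV(D) = D * exp(-r * t_d) = 0.5306 * 0.98433755 = 0.52228951
S_0' = S_0 - PV(D) = 102.6000 - 0.52228951 = 102.07771049
d1 = (ln(S_0'/K) + (r + sigma^2/2)*T) / (sigma*sqrt(T)) = -0.00207709
d2 = d1 - sigma*sqrt(T) = -0.46748014
exp(-rT) = 0.97921896
N(d1) = 0.49917136; N(d2) = 0.32007820
C = S_0' * N(d1) - K * exp(-rT) * N(d2) = 102.07771049 * 0.49917136 - 116.2800 * 0.97921896 * 0.32007820 = 14.5090


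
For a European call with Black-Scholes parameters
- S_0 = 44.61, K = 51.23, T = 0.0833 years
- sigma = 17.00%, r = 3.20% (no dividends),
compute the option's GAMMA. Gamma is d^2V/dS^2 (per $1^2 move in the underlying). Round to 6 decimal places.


d1 = -2.7412224974; d2 = -2.7902874543
phi(d1) = 0.0093153759; exp(-qT) = 1.0000000000; exp(-rT) = 0.9973379496
Gamma = exp(-qT) * phi(d1) / (S * sigma * sqrt(T)) = 1.0000000000 * 0.0093153759 / (44.6100 * 0.1700 * 0.2886173938) = 0.004256

Answer: Gamma = 0.004256


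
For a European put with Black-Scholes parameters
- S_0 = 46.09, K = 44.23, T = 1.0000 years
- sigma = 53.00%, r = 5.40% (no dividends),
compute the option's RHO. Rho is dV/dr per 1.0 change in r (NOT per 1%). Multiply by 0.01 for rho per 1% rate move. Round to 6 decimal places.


d1 = 0.4446088959; d2 = -0.0853911041
phi(d1) = 0.3613974097; exp(-qT) = 1.0000000000; exp(-rT) = 0.9474321065
N(-d2) = 0.5340247674
Rho = -K*T*exp(-rT)*N(-d2) = -44.2300 * 1.0000 * 0.9474321065 * 0.5340247674 = -22.378266

Answer: Rho = -22.378266


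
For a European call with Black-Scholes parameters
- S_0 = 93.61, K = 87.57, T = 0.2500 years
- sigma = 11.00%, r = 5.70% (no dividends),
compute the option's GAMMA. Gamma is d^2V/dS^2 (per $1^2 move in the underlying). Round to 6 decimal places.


d1 = 1.4992953064; d2 = 1.4442953064
phi(d1) = 0.1296545412; exp(-qT) = 1.0000000000; exp(-rT) = 0.9858510507
Gamma = exp(-qT) * phi(d1) / (S * sigma * sqrt(T)) = 1.0000000000 * 0.1296545412 / (93.6100 * 0.1100 * 0.5000000000) = 0.025183

Answer: Gamma = 0.025183


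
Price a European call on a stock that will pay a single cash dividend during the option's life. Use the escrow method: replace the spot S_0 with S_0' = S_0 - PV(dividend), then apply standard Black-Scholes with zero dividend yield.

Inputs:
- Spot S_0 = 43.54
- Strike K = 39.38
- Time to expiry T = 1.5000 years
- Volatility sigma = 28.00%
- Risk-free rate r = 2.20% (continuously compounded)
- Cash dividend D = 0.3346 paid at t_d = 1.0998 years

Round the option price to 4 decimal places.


PV(D) = D * exp(-r * t_d) = 0.3346 * 0.97609477 = 0.32660131
S_0' = S_0 - PV(D) = 43.5400 - 0.32660131 = 43.21339869
d1 = (ln(S_0'/K) + (r + sigma^2/2)*T) / (sigma*sqrt(T)) = 0.53857435
d2 = d1 - sigma*sqrt(T) = 0.19564579
exp(-rT) = 0.96753856
N(d1) = 0.70490971; N(d2) = 0.57755629
C = S_0' * N(d1) - K * exp(-rT) * N(d2) = 43.21339869 * 0.70490971 - 39.3800 * 0.96753856 * 0.57755629 = 8.4557

Answer: Price = 8.4557


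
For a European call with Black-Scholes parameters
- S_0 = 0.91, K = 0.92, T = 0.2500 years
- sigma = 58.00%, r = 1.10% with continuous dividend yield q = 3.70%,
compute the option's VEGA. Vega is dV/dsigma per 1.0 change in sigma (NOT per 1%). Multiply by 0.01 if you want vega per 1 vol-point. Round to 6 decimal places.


Answer: Vega = 0.179200

Derivation:
d1 = 0.0848997568; d2 = -0.2051002432
phi(d1) = 0.3975070864; exp(-qT) = 0.9907926496; exp(-rT) = 0.9972537778
Vega = S * exp(-qT) * phi(d1) * sqrt(T) = 0.9100 * 0.9907926496 * 0.3975070864 * 0.5000000000 = 0.179200


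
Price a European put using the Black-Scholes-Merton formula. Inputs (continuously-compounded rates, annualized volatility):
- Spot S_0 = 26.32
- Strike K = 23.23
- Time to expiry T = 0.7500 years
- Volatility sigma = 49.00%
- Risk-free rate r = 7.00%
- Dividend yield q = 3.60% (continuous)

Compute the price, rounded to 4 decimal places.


d1 = (ln(S/K) + (r - q + 0.5*sigma^2) * T) / (sigma * sqrt(T)) = 0.56656221
d2 = d1 - sigma * sqrt(T) = 0.14220976
exp(-rT) = 0.94885432; exp(-qT) = 0.97336124
P = K * exp(-rT) * N(-d2) - S_0 * exp(-qT) * N(-d1)
N(-d1) = 0.28550583; N(-d2) = 0.44345716
P = 23.2300 * 0.94885432 * 0.44345716 - 26.3200 * 0.97336124 * 0.28550583 = 2.4603

Answer: Price = 2.4603


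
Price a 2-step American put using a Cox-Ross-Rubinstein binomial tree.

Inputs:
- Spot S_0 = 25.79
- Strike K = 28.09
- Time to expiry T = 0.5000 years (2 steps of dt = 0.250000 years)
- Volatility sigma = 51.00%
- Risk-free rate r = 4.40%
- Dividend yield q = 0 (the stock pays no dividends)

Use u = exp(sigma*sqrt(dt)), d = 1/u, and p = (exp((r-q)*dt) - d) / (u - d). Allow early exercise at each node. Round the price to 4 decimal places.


Answer: Price = V(0,0) = 4.9029

Derivation:
dt = T/N = 0.250000
u = exp(sigma*sqrt(dt)) = 1.290462; d = 1/u = 0.774916
p = (exp((r-q)*dt) - d) / (u - d) = 0.458048
Discount per step: exp(-r*dt) = 0.989060
Stock lattice S(k, i) with i counting down-moves:
  k=0: S(0,0) = 25.7900
  k=1: S(1,0) = 33.2810; S(1,1) = 19.9851
  k=2: S(2,0) = 42.9479; S(2,1) = 25.7900; S(2,2) = 15.4868
Terminal payoffs V(N, i) = max(K - S_T, 0):
  V(2,0) = 0.000000; V(2,1) = 2.300000; V(2,2) = 12.603219
Backward induction: V(k, i) = exp(-r*dt) * [p * V(k+1, i) + (1-p) * V(k+1, i+1)]; then take max(V_cont, immediate exercise) for American.
  V(1,0) = exp(-r*dt) * [p*0.000000 + (1-p)*2.300000] = 1.232854; exercise = 0.000000; V(1,0) = max -> 1.232854
  V(1,1) = exp(-r*dt) * [p*2.300000 + (1-p)*12.603219] = 7.797607; exercise = 8.104904; V(1,1) = max -> 8.104904
  V(0,0) = exp(-r*dt) * [p*1.232854 + (1-p)*8.104904] = 4.902947; exercise = 2.300000; V(0,0) = max -> 4.902947


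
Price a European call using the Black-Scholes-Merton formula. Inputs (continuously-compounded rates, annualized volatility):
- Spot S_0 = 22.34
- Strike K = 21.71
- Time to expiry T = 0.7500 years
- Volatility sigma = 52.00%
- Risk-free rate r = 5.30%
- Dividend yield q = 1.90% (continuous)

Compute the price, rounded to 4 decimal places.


d1 = (ln(S/K) + (r - q + 0.5*sigma^2) * T) / (sigma * sqrt(T)) = 0.34531277
d2 = d1 - sigma * sqrt(T) = -0.10502044
exp(-rT) = 0.96102967; exp(-qT) = 0.98585105
C = S_0 * exp(-qT) * N(d1) - K * exp(-rT) * N(d2)
N(d1) = 0.63507038; N(d2) = 0.45817980
C = 22.3400 * 0.98585105 * 0.63507038 - 21.7100 * 0.96102967 * 0.45817980 = 4.4273

Answer: Price = 4.4273


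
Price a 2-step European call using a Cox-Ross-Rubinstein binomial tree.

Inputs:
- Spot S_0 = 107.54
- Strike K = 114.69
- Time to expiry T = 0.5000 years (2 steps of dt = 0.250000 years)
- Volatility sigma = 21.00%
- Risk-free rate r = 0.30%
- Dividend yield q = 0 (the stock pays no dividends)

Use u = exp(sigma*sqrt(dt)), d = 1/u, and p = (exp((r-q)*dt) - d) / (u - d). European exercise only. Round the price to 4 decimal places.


dt = T/N = 0.250000
u = exp(sigma*sqrt(dt)) = 1.110711; d = 1/u = 0.900325
p = (exp((r-q)*dt) - d) / (u - d) = 0.477340
Discount per step: exp(-r*dt) = 0.999250
Stock lattice S(k, i) with i counting down-moves:
  k=0: S(0,0) = 107.5400
  k=1: S(1,0) = 119.4458; S(1,1) = 96.8209
  k=2: S(2,0) = 132.6697; S(2,1) = 107.5400; S(2,2) = 87.1702
Terminal payoffs V(N, i) = max(S_T - K, 0):
  V(2,0) = 17.979739; V(2,1) = 0.000000; V(2,2) = 0.000000
Backward induction: V(k, i) = exp(-r*dt) * [p * V(k+1, i) + (1-p) * V(k+1, i+1)].
  V(1,0) = exp(-r*dt) * [p*17.979739 + (1-p)*0.000000] = 8.576019
  V(1,1) = exp(-r*dt) * [p*0.000000 + (1-p)*0.000000] = 0.000000
  V(0,0) = exp(-r*dt) * [p*8.576019 + (1-p)*0.000000] = 4.090611

Answer: Price = V(0,0) = 4.0906


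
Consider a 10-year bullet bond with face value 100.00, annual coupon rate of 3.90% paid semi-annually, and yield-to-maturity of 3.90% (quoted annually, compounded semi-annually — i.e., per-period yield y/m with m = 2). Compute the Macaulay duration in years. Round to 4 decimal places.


Coupon per period c = face * coupon_rate / m = 1.950000
Periods per year m = 2; per-period yield y/m = 0.019500
Number of cashflows N = 20
Cashflows (t years, CF_t, discount factor 1/(1+y/m)^(m*t), PV):
  t = 0.5000: CF_t = 1.950000, DF = 0.980873, PV = 1.912702
  t = 1.0000: CF_t = 1.950000, DF = 0.962112, PV = 1.876118
  t = 1.5000: CF_t = 1.950000, DF = 0.943709, PV = 1.840233
  t = 2.0000: CF_t = 1.950000, DF = 0.925659, PV = 1.805035
  t = 2.5000: CF_t = 1.950000, DF = 0.907954, PV = 1.770510
  t = 3.0000: CF_t = 1.950000, DF = 0.890588, PV = 1.736646
  t = 3.5000: CF_t = 1.950000, DF = 0.873553, PV = 1.703429
  t = 4.0000: CF_t = 1.950000, DF = 0.856845, PV = 1.670847
  t = 4.5000: CF_t = 1.950000, DF = 0.840456, PV = 1.638889
  t = 5.0000: CF_t = 1.950000, DF = 0.824380, PV = 1.607542
  t = 5.5000: CF_t = 1.950000, DF = 0.808613, PV = 1.576794
  t = 6.0000: CF_t = 1.950000, DF = 0.793146, PV = 1.546635
  t = 6.5000: CF_t = 1.950000, DF = 0.777976, PV = 1.517053
  t = 7.0000: CF_t = 1.950000, DF = 0.763095, PV = 1.488036
  t = 7.5000: CF_t = 1.950000, DF = 0.748500, PV = 1.459574
  t = 8.0000: CF_t = 1.950000, DF = 0.734183, PV = 1.431657
  t = 8.5000: CF_t = 1.950000, DF = 0.720140, PV = 1.404273
  t = 9.0000: CF_t = 1.950000, DF = 0.706366, PV = 1.377414
  t = 9.5000: CF_t = 1.950000, DF = 0.692855, PV = 1.351068
  t = 10.0000: CF_t = 101.950000, DF = 0.679603, PV = 69.285543
Price P = sum_t PV_t = 100.000000
Macaulay numerator sum_t t * PV_t:
  t * PV_t at t = 0.5000: 0.956351
  t * PV_t at t = 1.0000: 1.876118
  t * PV_t at t = 1.5000: 2.760350
  t * PV_t at t = 2.0000: 3.610071
  t * PV_t at t = 2.5000: 4.426276
  t * PV_t at t = 3.0000: 5.209937
  t * PV_t at t = 3.5000: 5.962001
  t * PV_t at t = 4.0000: 6.683389
  t * PV_t at t = 4.5000: 7.375001
  t * PV_t at t = 5.0000: 8.037710
  t * PV_t at t = 5.5000: 8.672369
  t * PV_t at t = 6.0000: 9.279810
  t * PV_t at t = 6.5000: 9.860841
  t * PV_t at t = 7.0000: 10.416251
  t * PV_t at t = 7.5000: 10.946806
  t * PV_t at t = 8.0000: 11.453255
  t * PV_t at t = 8.5000: 11.936325
  t * PV_t at t = 9.0000: 12.396725
  t * PV_t at t = 9.5000: 12.835147
  t * PV_t at t = 10.0000: 692.855435
Macaulay duration D = (sum_t t * PV_t) / P = 837.550168 / 100.000000 = 8.375502

Answer: Macaulay duration = 8.3755 years


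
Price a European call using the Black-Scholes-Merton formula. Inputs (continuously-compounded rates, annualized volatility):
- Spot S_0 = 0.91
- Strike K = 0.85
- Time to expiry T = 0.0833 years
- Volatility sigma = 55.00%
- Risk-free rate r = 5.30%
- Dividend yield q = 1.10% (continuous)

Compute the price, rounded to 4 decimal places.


d1 = (ln(S/K) + (r - q + 0.5*sigma^2) * T) / (sigma * sqrt(T)) = 0.53109616
d2 = d1 - sigma * sqrt(T) = 0.37235660
exp(-rT) = 0.99559483; exp(-qT) = 0.99908412
C = S_0 * exp(-qT) * N(d1) - K * exp(-rT) * N(d2)
N(d1) = 0.70232393; N(d2) = 0.64518632
C = 0.9100 * 0.99908412 * 0.70232393 - 0.8500 * 0.99559483 * 0.64518632 = 0.0925

Answer: Price = 0.0925


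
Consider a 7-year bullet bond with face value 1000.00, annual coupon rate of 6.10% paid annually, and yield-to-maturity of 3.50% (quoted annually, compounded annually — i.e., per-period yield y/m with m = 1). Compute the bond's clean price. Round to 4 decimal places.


Answer: Price = 1158.9781

Derivation:
Coupon per period c = face * coupon_rate / m = 61.000000
Periods per year m = 1; per-period yield y/m = 0.035000
Number of cashflows N = 7
Cashflows (t years, CF_t, discount factor 1/(1+y/m)^(m*t), PV):
  t = 1.0000: CF_t = 61.000000, DF = 0.966184, PV = 58.937198
  t = 2.0000: CF_t = 61.000000, DF = 0.933511, PV = 56.944153
  t = 3.0000: CF_t = 61.000000, DF = 0.901943, PV = 55.018505
  t = 4.0000: CF_t = 61.000000, DF = 0.871442, PV = 53.157976
  t = 5.0000: CF_t = 61.000000, DF = 0.841973, PV = 51.360363
  t = 6.0000: CF_t = 61.000000, DF = 0.813501, PV = 49.623539
  t = 7.0000: CF_t = 1061.000000, DF = 0.785991, PV = 833.936409
Price P = sum_t PV_t = 1158.978143


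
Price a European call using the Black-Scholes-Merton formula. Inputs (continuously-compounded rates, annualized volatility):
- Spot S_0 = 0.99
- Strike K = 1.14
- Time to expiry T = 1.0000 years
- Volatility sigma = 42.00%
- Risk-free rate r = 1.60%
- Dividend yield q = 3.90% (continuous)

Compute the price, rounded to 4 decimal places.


d1 = (ln(S/K) + (r - q + 0.5*sigma^2) * T) / (sigma * sqrt(T)) = -0.18066333
d2 = d1 - sigma * sqrt(T) = -0.60066333
exp(-rT) = 0.98412732; exp(-qT) = 0.96175071
C = S_0 * exp(-qT) * N(d1) - K * exp(-rT) * N(d2)
N(d1) = 0.42831592; N(d2) = 0.27403212
C = 0.9900 * 0.96175071 * 0.42831592 - 1.1400 * 0.98412732 * 0.27403212 = 0.1004

Answer: Price = 0.1004


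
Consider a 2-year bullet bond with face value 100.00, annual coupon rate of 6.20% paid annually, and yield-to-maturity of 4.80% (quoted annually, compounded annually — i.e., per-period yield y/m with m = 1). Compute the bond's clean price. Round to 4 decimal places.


Answer: Price = 102.6106

Derivation:
Coupon per period c = face * coupon_rate / m = 6.200000
Periods per year m = 1; per-period yield y/m = 0.048000
Number of cashflows N = 2
Cashflows (t years, CF_t, discount factor 1/(1+y/m)^(m*t), PV):
  t = 1.0000: CF_t = 6.200000, DF = 0.954198, PV = 5.916031
  t = 2.0000: CF_t = 106.200000, DF = 0.910495, PV = 96.694540
Price P = sum_t PV_t = 102.610570


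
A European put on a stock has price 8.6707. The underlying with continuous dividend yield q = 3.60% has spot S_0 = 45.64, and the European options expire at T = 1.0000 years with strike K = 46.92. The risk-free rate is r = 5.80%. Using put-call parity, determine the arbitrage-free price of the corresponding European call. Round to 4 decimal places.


Answer: Call price = 8.4208

Derivation:
Put-call parity: C - P = S_0 * exp(-qT) - K * exp(-rT).
S_0 * exp(-qT) = 45.6400 * 0.96464029 = 44.02618299
K * exp(-rT) = 46.9200 * 0.94364995 = 44.27605553
C = P + S*exp(-qT) - K*exp(-rT)
C = 8.6707 + 44.02618299 - 44.27605553 = 8.4208


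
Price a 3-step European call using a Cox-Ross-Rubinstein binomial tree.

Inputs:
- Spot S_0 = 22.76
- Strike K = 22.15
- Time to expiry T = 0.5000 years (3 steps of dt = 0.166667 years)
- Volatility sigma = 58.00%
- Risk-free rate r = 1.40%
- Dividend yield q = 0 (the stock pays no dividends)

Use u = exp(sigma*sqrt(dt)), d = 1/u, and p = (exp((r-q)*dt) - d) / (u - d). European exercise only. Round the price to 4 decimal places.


Answer: Price = V(0,0) = 4.3243

Derivation:
dt = T/N = 0.166667
u = exp(sigma*sqrt(dt)) = 1.267167; d = 1/u = 0.789162
p = (exp((r-q)*dt) - d) / (u - d) = 0.445966
Discount per step: exp(-r*dt) = 0.997669
Stock lattice S(k, i) with i counting down-moves:
  k=0: S(0,0) = 22.7600
  k=1: S(1,0) = 28.8407; S(1,1) = 17.9613
  k=2: S(2,0) = 36.5460; S(2,1) = 22.7600; S(2,2) = 14.1744
  k=3: S(3,0) = 46.3099; S(3,1) = 28.8407; S(3,2) = 17.9613; S(3,3) = 11.1859
Terminal payoffs V(N, i) = max(S_T - K, 0):
  V(3,0) = 24.159940; V(3,1) = 6.690730; V(3,2) = 0.000000; V(3,3) = 0.000000
Backward induction: V(k, i) = exp(-r*dt) * [p * V(k+1, i) + (1-p) * V(k+1, i+1)].
  V(2,0) = exp(-r*dt) * [p*24.159940 + (1-p)*6.690730] = 14.447655
  V(2,1) = exp(-r*dt) * [p*6.690730 + (1-p)*0.000000] = 2.976885
  V(2,2) = exp(-r*dt) * [p*0.000000 + (1-p)*0.000000] = 0.000000
  V(1,0) = exp(-r*dt) * [p*14.447655 + (1-p)*2.976885] = 8.073599
  V(1,1) = exp(-r*dt) * [p*2.976885 + (1-p)*0.000000] = 1.324496
  V(0,0) = exp(-r*dt) * [p*8.073599 + (1-p)*1.324496] = 4.324266


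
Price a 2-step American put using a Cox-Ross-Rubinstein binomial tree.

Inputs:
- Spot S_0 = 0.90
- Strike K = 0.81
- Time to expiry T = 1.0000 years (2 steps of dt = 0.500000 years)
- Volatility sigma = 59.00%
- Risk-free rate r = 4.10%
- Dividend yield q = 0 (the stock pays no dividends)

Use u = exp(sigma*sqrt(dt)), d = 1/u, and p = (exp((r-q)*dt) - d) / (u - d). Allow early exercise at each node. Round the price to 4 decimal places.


dt = T/N = 0.500000
u = exp(sigma*sqrt(dt)) = 1.517695; d = 1/u = 0.658894
p = (exp((r-q)*dt) - d) / (u - d) = 0.421305
Discount per step: exp(-r*dt) = 0.979709
Stock lattice S(k, i) with i counting down-moves:
  k=0: S(0,0) = 0.9000
  k=1: S(1,0) = 1.3659; S(1,1) = 0.5930
  k=2: S(2,0) = 2.0731; S(2,1) = 0.9000; S(2,2) = 0.3907
Terminal payoffs V(N, i) = max(K - S_T, 0):
  V(2,0) = 0.000000; V(2,1) = 0.000000; V(2,2) = 0.419273
Backward induction: V(k, i) = exp(-r*dt) * [p * V(k+1, i) + (1-p) * V(k+1, i+1)]; then take max(V_cont, immediate exercise) for American.
  V(1,0) = exp(-r*dt) * [p*0.000000 + (1-p)*0.000000] = 0.000000; exercise = 0.000000; V(1,0) = max -> 0.000000
  V(1,1) = exp(-r*dt) * [p*0.000000 + (1-p)*0.419273] = 0.237708; exercise = 0.216996; V(1,1) = max -> 0.237708
  V(0,0) = exp(-r*dt) * [p*0.000000 + (1-p)*0.237708] = 0.134769; exercise = 0.000000; V(0,0) = max -> 0.134769

Answer: Price = V(0,0) = 0.1348


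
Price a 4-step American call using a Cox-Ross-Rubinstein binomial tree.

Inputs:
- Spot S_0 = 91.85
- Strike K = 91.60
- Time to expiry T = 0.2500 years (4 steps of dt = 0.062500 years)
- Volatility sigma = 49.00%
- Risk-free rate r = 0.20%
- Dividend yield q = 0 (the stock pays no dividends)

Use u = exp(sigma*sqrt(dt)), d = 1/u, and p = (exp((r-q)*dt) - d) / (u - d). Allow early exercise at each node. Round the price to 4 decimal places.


dt = T/N = 0.062500
u = exp(sigma*sqrt(dt)) = 1.130319; d = 1/u = 0.884706
p = (exp((r-q)*dt) - d) / (u - d) = 0.469922
Discount per step: exp(-r*dt) = 0.999875
Stock lattice S(k, i) with i counting down-moves:
  k=0: S(0,0) = 91.8500
  k=1: S(1,0) = 103.8198; S(1,1) = 81.2602
  k=2: S(2,0) = 117.3495; S(2,1) = 91.8500; S(2,2) = 71.8914
  k=3: S(3,0) = 132.6424; S(3,1) = 103.8198; S(3,2) = 81.2602; S(3,3) = 63.6028
  k=4: S(4,0) = 149.9282; S(4,1) = 117.3495; S(4,2) = 91.8500; S(4,3) = 71.8914; S(4,4) = 56.2697
Terminal payoffs V(N, i) = max(S_T - K, 0):
  V(4,0) = 58.328245; V(4,1) = 25.749518; V(4,2) = 0.250000; V(4,3) = 0.000000; V(4,4) = 0.000000
Backward induction: V(k, i) = exp(-r*dt) * [p * V(k+1, i) + (1-p) * V(k+1, i+1)]; then take max(V_cont, immediate exercise) for American.
  V(3,0) = exp(-r*dt) * [p*58.328245 + (1-p)*25.749518] = 41.053853; exercise = 41.042403; V(3,0) = max -> 41.053853
  V(3,1) = exp(-r*dt) * [p*25.749518 + (1-p)*0.250000] = 12.231260; exercise = 12.219811; V(3,1) = max -> 12.231260
  V(3,2) = exp(-r*dt) * [p*0.250000 + (1-p)*0.000000] = 0.117466; exercise = 0.000000; V(3,2) = max -> 0.117466
  V(3,3) = exp(-r*dt) * [p*0.000000 + (1-p)*0.000000] = 0.000000; exercise = 0.000000; V(3,3) = max -> 0.000000
  V(2,0) = exp(-r*dt) * [p*41.053853 + (1-p)*12.231260] = 25.772415; exercise = 25.749518; V(2,0) = max -> 25.772415
  V(2,1) = exp(-r*dt) * [p*12.231260 + (1-p)*0.117466] = 5.809281; exercise = 0.250000; V(2,1) = max -> 5.809281
  V(2,2) = exp(-r*dt) * [p*0.117466 + (1-p)*0.000000] = 0.055193; exercise = 0.000000; V(2,2) = max -> 0.055193
  V(1,0) = exp(-r*dt) * [p*25.772415 + (1-p)*5.809281] = 15.188502; exercise = 12.219811; V(1,0) = max -> 15.188502
  V(1,1) = exp(-r*dt) * [p*5.809281 + (1-p)*0.055193] = 2.758822; exercise = 0.000000; V(1,1) = max -> 2.758822
  V(0,0) = exp(-r*dt) * [p*15.188502 + (1-p)*2.758822] = 8.598729; exercise = 0.250000; V(0,0) = max -> 8.598729

Answer: Price = V(0,0) = 8.5987


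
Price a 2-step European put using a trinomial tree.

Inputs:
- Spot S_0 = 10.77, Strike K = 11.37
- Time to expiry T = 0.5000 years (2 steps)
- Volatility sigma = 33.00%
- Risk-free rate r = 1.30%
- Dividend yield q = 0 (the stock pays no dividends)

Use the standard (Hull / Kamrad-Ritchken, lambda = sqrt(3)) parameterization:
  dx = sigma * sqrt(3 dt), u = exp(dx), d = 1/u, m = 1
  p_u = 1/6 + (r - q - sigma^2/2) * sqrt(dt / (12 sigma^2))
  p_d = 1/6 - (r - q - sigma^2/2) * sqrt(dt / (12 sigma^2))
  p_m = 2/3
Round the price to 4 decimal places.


dt = T/N = 0.250000; dx = sigma*sqrt(3*dt) = 0.285788
u = exp(dx) = 1.330811; d = 1/u = 0.751422
p_u = 0.148537, p_m = 0.666667, p_d = 0.184796
Discount per step: exp(-r*dt) = 0.996755
Stock lattice S(k, j) with j the centered position index:
  k=0: S(0,+0) = 10.7700
  k=1: S(1,-1) = 8.0928; S(1,+0) = 10.7700; S(1,+1) = 14.3328
  k=2: S(2,-2) = 6.0811; S(2,-1) = 8.0928; S(2,+0) = 10.7700; S(2,+1) = 14.3328; S(2,+2) = 19.0743
Terminal payoffs V(N, j) = max(K - S_T, 0):
  V(2,-2) = 5.288887; V(2,-1) = 3.277189; V(2,+0) = 0.600000; V(2,+1) = 0.000000; V(2,+2) = 0.000000
Backward induction: V(k, j) = exp(-r*dt) * [p_u * V(k+1, j+1) + p_m * V(k+1, j) + p_d * V(k+1, j-1)]
  V(1,-1) = exp(-r*dt) * [p_u*0.600000 + p_m*3.277189 + p_d*5.288887] = 3.240732
  V(1,+0) = exp(-r*dt) * [p_u*0.000000 + p_m*0.600000 + p_d*3.277189] = 1.002350
  V(1,+1) = exp(-r*dt) * [p_u*0.000000 + p_m*0.000000 + p_d*0.600000] = 0.110518
  V(0,+0) = exp(-r*dt) * [p_u*0.110518 + p_m*1.002350 + p_d*3.240732] = 1.279360

Answer: Price = V(0,0) = 1.2794


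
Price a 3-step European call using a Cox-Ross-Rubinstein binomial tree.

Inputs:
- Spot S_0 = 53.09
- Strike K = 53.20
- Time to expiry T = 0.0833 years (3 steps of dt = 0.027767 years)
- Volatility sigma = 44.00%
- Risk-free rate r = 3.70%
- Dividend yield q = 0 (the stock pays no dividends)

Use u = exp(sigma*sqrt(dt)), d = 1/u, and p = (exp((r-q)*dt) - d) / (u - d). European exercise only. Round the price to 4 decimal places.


Answer: Price = V(0,0) = 2.9416

Derivation:
dt = T/N = 0.027767
u = exp(sigma*sqrt(dt)) = 1.076073; d = 1/u = 0.929305
p = (exp((r-q)*dt) - d) / (u - d) = 0.488682
Discount per step: exp(-r*dt) = 0.998973
Stock lattice S(k, i) with i counting down-moves:
  k=0: S(0,0) = 53.0900
  k=1: S(1,0) = 57.1287; S(1,1) = 49.3368
  k=2: S(2,0) = 61.4747; S(2,1) = 53.0900; S(2,2) = 45.8489
  k=3: S(3,0) = 66.1513; S(3,1) = 57.1287; S(3,2) = 49.3368; S(3,3) = 42.6076
Terminal payoffs V(N, i) = max(S_T - K, 0):
  V(3,0) = 12.951303; V(3,1) = 3.928736; V(3,2) = 0.000000; V(3,3) = 0.000000
Backward induction: V(k, i) = exp(-r*dt) * [p * V(k+1, i) + (1-p) * V(k+1, i+1)].
  V(2,0) = exp(-r*dt) * [p*12.951303 + (1-p)*3.928736] = 8.329341
  V(2,1) = exp(-r*dt) * [p*3.928736 + (1-p)*0.000000] = 1.917931
  V(2,2) = exp(-r*dt) * [p*0.000000 + (1-p)*0.000000] = 0.000000
  V(1,0) = exp(-r*dt) * [p*8.329341 + (1-p)*1.917931] = 5.045885
  V(1,1) = exp(-r*dt) * [p*1.917931 + (1-p)*0.000000] = 0.936296
  V(0,0) = exp(-r*dt) * [p*5.045885 + (1-p)*0.936296] = 2.941555


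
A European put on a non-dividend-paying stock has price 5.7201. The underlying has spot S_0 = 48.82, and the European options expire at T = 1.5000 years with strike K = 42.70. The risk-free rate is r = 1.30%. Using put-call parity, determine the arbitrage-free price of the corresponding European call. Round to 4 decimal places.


Put-call parity: C - P = S_0 * exp(-qT) - K * exp(-rT).
S_0 * exp(-qT) = 48.8200 * 1.00000000 = 48.82000000
K * exp(-rT) = 42.7000 * 0.98068890 = 41.87541582
C = P + S*exp(-qT) - K*exp(-rT)
C = 5.7201 + 48.82000000 - 41.87541582 = 12.6647

Answer: Call price = 12.6647


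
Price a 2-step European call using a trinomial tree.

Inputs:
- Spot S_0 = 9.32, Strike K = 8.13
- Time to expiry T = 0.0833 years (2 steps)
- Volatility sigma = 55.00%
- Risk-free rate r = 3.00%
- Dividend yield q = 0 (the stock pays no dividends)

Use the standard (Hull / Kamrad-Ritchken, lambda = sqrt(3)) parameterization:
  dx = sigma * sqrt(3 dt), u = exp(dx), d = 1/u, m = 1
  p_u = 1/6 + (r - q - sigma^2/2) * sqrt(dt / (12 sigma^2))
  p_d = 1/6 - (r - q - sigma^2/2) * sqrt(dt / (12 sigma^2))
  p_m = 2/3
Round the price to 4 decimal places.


Answer: Price = V(0,0) = 1.3775

Derivation:
dt = T/N = 0.041650; dx = sigma*sqrt(3*dt) = 0.194415
u = exp(dx) = 1.214601; d = 1/u = 0.823316
p_u = 0.153679, p_m = 0.666667, p_d = 0.179654
Discount per step: exp(-r*dt) = 0.998751
Stock lattice S(k, j) with j the centered position index:
  k=0: S(0,+0) = 9.3200
  k=1: S(1,-1) = 7.6733; S(1,+0) = 9.3200; S(1,+1) = 11.3201
  k=2: S(2,-2) = 6.3176; S(2,-1) = 7.6733; S(2,+0) = 9.3200; S(2,+1) = 11.3201; S(2,+2) = 13.7494
Terminal payoffs V(N, j) = max(S_T - K, 0):
  V(2,-2) = 0.000000; V(2,-1) = 0.000000; V(2,+0) = 1.190000; V(2,+1) = 3.190080; V(2,+2) = 5.619378
Backward induction: V(k, j) = exp(-r*dt) * [p_u * V(k+1, j+1) + p_m * V(k+1, j) + p_d * V(k+1, j-1)]
  V(1,-1) = exp(-r*dt) * [p_u*1.190000 + p_m*0.000000 + p_d*0.000000] = 0.182649
  V(1,+0) = exp(-r*dt) * [p_u*3.190080 + p_m*1.190000 + p_d*0.000000] = 1.281978
  V(1,+1) = exp(-r*dt) * [p_u*5.619378 + p_m*3.190080 + p_d*1.190000] = 3.200087
  V(0,+0) = exp(-r*dt) * [p_u*3.200087 + p_m*1.281978 + p_d*0.182649] = 1.377529
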